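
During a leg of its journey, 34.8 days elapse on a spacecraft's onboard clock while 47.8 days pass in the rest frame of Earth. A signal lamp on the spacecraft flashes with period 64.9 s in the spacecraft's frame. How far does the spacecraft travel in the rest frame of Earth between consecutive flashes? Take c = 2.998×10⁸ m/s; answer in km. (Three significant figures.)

γ = Δt/Δτ = 47.8/34.8 = 1.37356.
β = √(1 − 1/γ²) = 0.68554. Lab-frame period = γτ = 1.37356×64.9 s = 89.144 s. Distance = βc × γτ = 0.68554 × 2.998×10⁸ m/s × 89.144 s = 1.8321×10^10 m = 1.83×10^7 km.

1.83×10^7 km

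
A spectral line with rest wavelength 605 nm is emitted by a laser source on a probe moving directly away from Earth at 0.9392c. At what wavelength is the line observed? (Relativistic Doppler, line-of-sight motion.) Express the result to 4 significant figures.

Relativistic Doppler for wavelength: λ_obs = λ_src · √((1+β)/(1−β)).
With β = 0.9392: factor = √(1.9392/0.0608) = 5.6475.
λ_obs = 605 × 5.6475 = 3417 nm.

3417 nm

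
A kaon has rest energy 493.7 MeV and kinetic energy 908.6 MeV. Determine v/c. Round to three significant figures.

0.936

K = (γ−1)mc², so γ = 1 + 908.6/493.7 = 2.8404.
Then v/c = √(1 − γ⁻²) = √(1 − 0.123948) = √0.876052 = 0.936.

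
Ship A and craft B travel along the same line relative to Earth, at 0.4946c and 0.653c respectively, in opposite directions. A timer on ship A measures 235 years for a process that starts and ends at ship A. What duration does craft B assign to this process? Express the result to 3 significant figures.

472 years

The velocity of ship A relative to craft B is (0.4946 + 0.653)c / (1 + 0.4946×0.653) = 0.86744c; relative speed 0.86744c.
γ for this relative speed: γ = 1/√(1 − 0.752452) = 2.0099.
Ship A's interval is proper; time dilation gives Δt_B = γΔτ = 2.0099 × 235 years = 472 years.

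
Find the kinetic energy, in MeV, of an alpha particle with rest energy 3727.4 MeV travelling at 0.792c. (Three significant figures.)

With β = 0.792, γ = 1/√(1 − 0.792²) = 1/√0.372736 = 1.63795.
Kinetic energy: K = (γ − 1)mc² = (1.63795 − 1) × 3727.4 MeV = 0.63795 × 3727.4 = 2380 MeV.

2380 MeV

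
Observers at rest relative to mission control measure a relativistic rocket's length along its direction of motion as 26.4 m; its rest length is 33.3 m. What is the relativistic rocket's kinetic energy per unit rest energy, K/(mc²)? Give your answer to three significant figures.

γ = L₀/L = 33.3/26.4 = 1.26136.
K/(mc²) = γ − 1 = 1.26136 − 1 = 0.261.

0.261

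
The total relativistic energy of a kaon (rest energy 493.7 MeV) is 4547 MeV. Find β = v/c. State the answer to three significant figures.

0.994

γ = E/(mc²) = 4547/493.7 = 9.21.
β = √(1 − 1/γ²) = √(1 − 0.0117891) = √0.9882109 = 0.994.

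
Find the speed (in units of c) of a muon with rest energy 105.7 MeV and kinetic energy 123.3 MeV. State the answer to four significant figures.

γ = 1 + K/(mc²) = 1 + 123.3/105.7 = 2.1665.
β = √(1 − 1/γ²) = √(1 − 0.213051) = √0.786949 = 0.8871.

0.8871c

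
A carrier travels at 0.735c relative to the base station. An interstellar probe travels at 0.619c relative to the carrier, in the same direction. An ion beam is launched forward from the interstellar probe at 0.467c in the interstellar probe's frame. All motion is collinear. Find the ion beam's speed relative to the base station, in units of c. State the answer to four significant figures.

0.9742c

Apply u = (u'+v)/(1+u'v) twice. Ion beam in the carrier frame: (0.467+0.619)/(1+0.467·0.619) = 1.086/1.289073 = 0.84247c.
That velocity, transformed to the rest frame of the base station: (0.84247+0.735)/(1+0.84247·0.735) = 1.57747/1.61921545 = 0.97422c.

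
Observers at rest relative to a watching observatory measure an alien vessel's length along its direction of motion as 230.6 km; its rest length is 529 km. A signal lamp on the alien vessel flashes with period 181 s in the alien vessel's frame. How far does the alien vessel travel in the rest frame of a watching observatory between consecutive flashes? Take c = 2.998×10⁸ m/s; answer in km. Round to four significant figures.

1.120×10^8 km

From L = L₀/γ: γ = 529/230.6 = 2.29402.
β = √(1 − 1/γ²) = 0.89999. Lab-frame period = γτ = 2.29402×181 s = 415.22 s. Distance = βc × γτ = 0.89999 × 2.998×10⁸ m/s × 415.22 s = 1.1203×10^11 m = 1.120×10^8 km.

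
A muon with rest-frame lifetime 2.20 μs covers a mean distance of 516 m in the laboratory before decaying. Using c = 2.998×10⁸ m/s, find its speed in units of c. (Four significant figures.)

0.6162c

Lab distance = (lab lifetime)·v = γτ·βc, so βγ = d/(cτ) = 516.0/(2.998×10⁸ × 2.200×10^-6) = 0.78234.
With βγ = 0.78234: γ² = 1 + (βγ)² = 1.612056, and β = (βγ)/γ = 0.78234/1.26967 = 0.6162.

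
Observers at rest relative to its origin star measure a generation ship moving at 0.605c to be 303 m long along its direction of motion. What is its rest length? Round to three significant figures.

381 m

With β = 0.605, γ = 1/√(1 − 0.605²) = 1/√0.633975 = 1.2559.
Proper length: L₀ = γ·L = 1.2559 × 303 = 381 m.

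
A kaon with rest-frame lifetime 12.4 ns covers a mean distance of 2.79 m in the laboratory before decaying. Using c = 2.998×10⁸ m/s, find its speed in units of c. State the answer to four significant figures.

0.6003c

Lab distance = (lab lifetime)·v = γτ·βc, so βγ = d/(cτ) = 2.790/(2.998×10⁸ × 1.240×10^-8) = 0.7505.
With βγ = 0.7505: γ² = 1 + (βγ)² = 1.56325, and β = (βγ)/γ = 0.7505/1.2503 = 0.6003.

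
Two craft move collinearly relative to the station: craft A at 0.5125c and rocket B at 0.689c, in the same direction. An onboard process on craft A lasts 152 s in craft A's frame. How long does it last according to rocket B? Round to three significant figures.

Speed of craft A in rocket B's frame: u = (v_A − v_B)/(1 − v_A v_B/c²) = (0.5125 − 0.689)/(1 − 0.5125×0.689) = −0.1765/0.6468875 = −0.27284; |u| = 0.27284c.
At |u| = 0.27284c, γ = (1 − 0.0744417)^(−1/2) = 1.0394.
Craft A's interval is proper; time dilation gives Δt_B = γΔτ = 1.0394 × 152 s = 158 s.

158 s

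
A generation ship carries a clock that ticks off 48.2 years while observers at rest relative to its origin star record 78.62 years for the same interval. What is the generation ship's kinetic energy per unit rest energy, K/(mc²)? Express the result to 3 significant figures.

0.631

γ = Δt/Δτ = 78.62/48.2 = 1.63112.
K/(mc²) = γ − 1 = 1.63112 − 1 = 0.631.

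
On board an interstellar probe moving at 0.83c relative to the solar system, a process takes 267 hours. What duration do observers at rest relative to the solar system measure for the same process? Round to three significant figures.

479 hours

γ = 1/√(1 − β²) = 1/√(1 − 0.6889) = 1/√0.3111 = 1/0.557763 = 1.7929.
The onboard clock measures proper time, so the interval in the rest frame of the solar system is dilated: Δt = γ·Δτ = 1.7929 × 267 hours = 479 hours.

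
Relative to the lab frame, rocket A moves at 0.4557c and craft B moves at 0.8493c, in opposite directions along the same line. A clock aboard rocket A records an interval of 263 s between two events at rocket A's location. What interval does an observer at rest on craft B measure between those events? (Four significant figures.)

The velocity of rocket A relative to craft B is (0.4557 + 0.8493)c / (1 + 0.4557×0.8493) = 0.94086c; relative speed 0.94086c.
γ for this relative speed: γ = 1/√(1 − 0.885218) = 2.9516.
The clock on rocket A records proper time, so craft B measures Δt = γΔτ = 2.9516 × 263 = 776.3 s.

776.3 s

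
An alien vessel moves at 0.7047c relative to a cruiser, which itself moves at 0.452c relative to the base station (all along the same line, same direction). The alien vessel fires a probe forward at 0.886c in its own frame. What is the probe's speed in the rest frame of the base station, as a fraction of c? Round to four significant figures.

Compose velocities in two stages. Stage 1 (into S'): u₁ = (0.886+0.7047)/(1+0.886×0.7047) = 0.97928.
Stage 2 (into S): u = (0.97928+0.452)/(1+0.97928×0.452) = 0.99213, so the speed is 0.9921c.

0.9921c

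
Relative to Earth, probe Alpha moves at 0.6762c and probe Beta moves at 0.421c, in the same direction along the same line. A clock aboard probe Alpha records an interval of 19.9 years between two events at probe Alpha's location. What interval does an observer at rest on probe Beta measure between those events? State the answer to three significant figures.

Speed of probe Alpha in probe Beta's frame: u = (v_A − v_B)/(1 − v_A v_B/c²) = (0.6762 − 0.421)/(1 − 0.6762×0.421) = 0.2552/0.7153198 = 0.35676; |u| = 0.35676c.
At |u| = 0.35676c, γ = (1 − 0.127278)^(−1/2) = 1.0704.
The clock on probe Alpha records proper time, so probe Beta measures Δt = γΔτ = 1.0704 × 19.9 = 21.3 years.

21.3 years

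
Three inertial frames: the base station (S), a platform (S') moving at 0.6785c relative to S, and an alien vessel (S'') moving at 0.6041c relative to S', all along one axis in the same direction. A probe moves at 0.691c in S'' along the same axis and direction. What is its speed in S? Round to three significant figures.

0.983c

Compose velocities in two stages. Stage 1 (into S'): u₁ = (0.691+0.6041)/(1+0.691×0.6041) = 0.91369.
Stage 2 (into S): u = (0.91369+0.6785)/(1+0.91369×0.6785) = 0.98287, so the speed is 0.983c.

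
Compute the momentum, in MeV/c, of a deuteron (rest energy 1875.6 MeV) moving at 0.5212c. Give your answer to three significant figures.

γ = 1/√(1 − β²) = 1/√(1 − 0.27164944) = 1/√0.72835056 = 1/0.853435 = 1.1717.
Momentum: p = γβ·mc = 1.1717 × 0.5212 × 1875.6 MeV/c = 1150 MeV/c.

1150 MeV/c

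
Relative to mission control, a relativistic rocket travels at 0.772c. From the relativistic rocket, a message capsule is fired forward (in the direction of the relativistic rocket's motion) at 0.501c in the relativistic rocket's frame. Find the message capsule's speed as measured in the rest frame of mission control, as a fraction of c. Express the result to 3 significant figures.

0.918c

In units of c, u = (u' + v)/(1 + u'v) with u' = 0.501 and v = 0.772.
Numerator: 0.501 + 0.772 = 1.273. Denominator: 1 + (0.501)(0.772) = 1.386772.
u = 1.273/1.386772 = 0.91796, so the speed is 0.918c.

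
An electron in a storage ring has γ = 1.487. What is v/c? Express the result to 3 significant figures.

0.740

β = √(1 − 1/γ²) = √(1 − 1/2.211169) = √0.547751 = 0.740.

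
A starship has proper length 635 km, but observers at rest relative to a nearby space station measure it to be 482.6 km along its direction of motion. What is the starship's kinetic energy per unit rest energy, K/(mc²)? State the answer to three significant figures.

0.316

Length contraction gives γ = L₀/L = 635/482.6 = 1.31579.
Since K = (γ−1)mc², K/(mc²) = 1.31579 − 1 = 0.316.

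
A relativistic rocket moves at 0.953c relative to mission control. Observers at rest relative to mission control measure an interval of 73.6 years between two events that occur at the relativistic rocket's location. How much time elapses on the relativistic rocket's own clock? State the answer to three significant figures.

γ = 1/√(1 − β²) = 1/√(1 − 0.908209) = 1/√0.091791 = 1/0.30297 = 3.3007.
The moving clock records proper time: Δτ = Δt/γ = 73.6/3.3007 = 22.3 years.

22.3 years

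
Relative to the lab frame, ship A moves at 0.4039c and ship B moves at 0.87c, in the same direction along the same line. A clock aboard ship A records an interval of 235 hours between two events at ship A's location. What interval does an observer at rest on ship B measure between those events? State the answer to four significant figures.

Speed of ship A in ship B's frame: u = (v_A − v_B)/(1 − v_A v_B/c²) = (0.4039 − 0.87)/(1 − 0.4039×0.87) = −0.4661/0.648607 = −0.71862; |u| = 0.71862c.
At |u| = 0.71862c, γ = (1 − 0.516415)^(−1/2) = 1.438.
The clock on ship A records proper time, so ship B measures Δt = γΔτ = 1.438 × 235 = 337.9 hours.

337.9 hours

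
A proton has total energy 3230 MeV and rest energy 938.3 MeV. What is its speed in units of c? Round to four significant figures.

0.9569c

Total energy E = γmc² gives γ = 3230/938.3 = 3.4424.
Hence β = √(1 − 1/γ²) = √(1 − 0.0843873) = √0.9156127 = 0.9569.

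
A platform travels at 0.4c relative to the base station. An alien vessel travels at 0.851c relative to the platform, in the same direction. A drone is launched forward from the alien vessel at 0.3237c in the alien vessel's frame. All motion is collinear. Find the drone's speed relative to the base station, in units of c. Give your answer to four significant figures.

First combine the drone and alien vessel (S''→S'): u₁ = (0.3237 + 0.851)/(1 + 0.3237×0.851) = 1.1747/1.2754687 = 0.92099.
Then combine with the platform (S'→S): u = (0.92099 + 0.4)/(1 + 0.92099×0.4) = 1.32099/1.368396 = 0.96536.

0.9654c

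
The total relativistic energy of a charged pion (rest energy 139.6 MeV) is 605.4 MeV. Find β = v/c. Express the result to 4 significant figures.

0.9731

γ = E/(mc²) = 605.4/139.6 = 4.3367.
β = √(1 − 1/γ²) = √(1 − 0.0531718) = √0.9468282 = 0.9731.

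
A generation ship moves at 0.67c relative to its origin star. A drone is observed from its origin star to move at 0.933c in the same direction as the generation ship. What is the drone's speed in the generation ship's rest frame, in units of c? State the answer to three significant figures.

0.702c

Transform to the generation ship's frame: u' = (u − v)/(1 − uv/c²).
u' = (0.933 − 0.67)/(1 − 0.933×0.67) = 0.263/0.37489 = 0.70154.
Speed in the generation ship's frame: 0.702c (in the same direction).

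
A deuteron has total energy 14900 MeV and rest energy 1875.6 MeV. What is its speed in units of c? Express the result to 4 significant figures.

γ = E/(mc²) = 14900/1875.6 = 7.9441.
β = √(1 − 1/γ²) = √(1 − 0.0158457) = √0.9841543 = 0.9920.

0.9920c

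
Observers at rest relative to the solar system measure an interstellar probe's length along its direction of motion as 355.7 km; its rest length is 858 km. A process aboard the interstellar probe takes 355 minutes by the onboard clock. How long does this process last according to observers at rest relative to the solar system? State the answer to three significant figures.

γ = L₀/L = 858/355.7 = 2.41215.
The same γ dilates the second interval: 2.41215 × 355 minutes = 856 minutes.

856 minutes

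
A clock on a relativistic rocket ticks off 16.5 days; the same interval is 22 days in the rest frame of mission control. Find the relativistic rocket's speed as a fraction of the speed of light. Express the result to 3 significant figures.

0.661c

γ = Δt/Δτ = 22/16.5 = 1.3333.
β = √(1 − 1/γ²) = √(1 − 0.562528) = √0.437472 = 0.661.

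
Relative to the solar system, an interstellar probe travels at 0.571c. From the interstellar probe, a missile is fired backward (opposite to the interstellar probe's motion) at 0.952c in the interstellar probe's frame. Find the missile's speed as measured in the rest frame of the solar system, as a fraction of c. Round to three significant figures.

0.835c

In units of c, u = (u' + v)/(1 + u'v) with u' = −0.952 and v = 0.571.
Numerator: −0.952 + 0.571 = −0.381. Denominator: 1 + (−0.952)(0.571) = 0.456408.
u = −0.381/0.456408 = −0.83478, so the speed is 0.835c.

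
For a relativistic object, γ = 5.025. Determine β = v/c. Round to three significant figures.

β = √(1 − 1/γ²) = √(1 − 1/25.250625) = √0.960397 = 0.980.

0.980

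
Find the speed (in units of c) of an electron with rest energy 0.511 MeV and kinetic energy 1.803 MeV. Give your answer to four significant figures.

0.9753c

γ = 1 + K/(mc²) = 1 + 1.803/0.511 = 4.5284.
β = √(1 − 1/γ²) = √(1 − 0.0487652) = √0.9512348 = 0.9753.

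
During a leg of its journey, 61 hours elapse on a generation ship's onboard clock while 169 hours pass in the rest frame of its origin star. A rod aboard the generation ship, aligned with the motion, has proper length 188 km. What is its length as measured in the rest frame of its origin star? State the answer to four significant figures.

The time-dilation ratio gives γ = 169/61 = 2.77049.
L = L₀/γ = 188/2.77049 = 67.86 km.

67.86 km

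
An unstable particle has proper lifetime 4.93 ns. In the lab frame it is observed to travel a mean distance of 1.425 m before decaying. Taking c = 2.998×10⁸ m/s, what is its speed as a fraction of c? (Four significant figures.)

d = βγcτ ⇒ βγ = d/(cτ) = 1.425 m / (1.478014 m) = 0.96413.
β = (βγ)/√(1+(βγ)²) = 0.96413/√1.929547 = 0.6941.

0.6941c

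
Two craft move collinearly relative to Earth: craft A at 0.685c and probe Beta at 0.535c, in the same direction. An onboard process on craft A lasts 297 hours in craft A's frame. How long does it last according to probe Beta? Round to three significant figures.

Transform craft A's velocity into probe Beta's frame: (0.685 − 0.535)/(1 − 0.685·0.535) = 0.15/0.633525, so the relative speed is 0.23677c.
At |u| = 0.23677c, γ = (1 − 0.05606)^(−1/2) = 1.0293.
The clock on craft A records proper time, so probe Beta measures Δt = γΔτ = 1.0293 × 297 = 306 hours.

306 hours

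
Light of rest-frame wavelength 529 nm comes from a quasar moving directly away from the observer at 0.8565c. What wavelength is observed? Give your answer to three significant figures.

Relativistic Doppler for wavelength: λ_obs = λ_src · √((1+β)/(1−β)).
With β = 0.8565: factor = √(1.8565/0.1435) = 3.5968.
λ_obs = 529 × 3.5968 = 1900 nm.

1900 nm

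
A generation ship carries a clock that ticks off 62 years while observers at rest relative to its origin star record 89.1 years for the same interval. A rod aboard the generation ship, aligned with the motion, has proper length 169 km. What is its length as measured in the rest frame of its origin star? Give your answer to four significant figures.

117.6 km

γ = Δt/Δτ = 89.1/62 = 1.4371.
L = L₀/γ = 169/1.4371 = 117.6 km.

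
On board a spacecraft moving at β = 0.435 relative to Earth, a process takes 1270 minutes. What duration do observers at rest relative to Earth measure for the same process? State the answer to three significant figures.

γ = 1/√(1 − β²) = 1/√(1 − 0.189225) = 1/√0.810775 = 1/0.90043 = 1.1106.
The onboard clock measures proper time, so the interval in the rest frame of Earth is dilated: Δt = γ·Δτ = 1.1106 × 1270 minutes = 1410 minutes.

1410 minutes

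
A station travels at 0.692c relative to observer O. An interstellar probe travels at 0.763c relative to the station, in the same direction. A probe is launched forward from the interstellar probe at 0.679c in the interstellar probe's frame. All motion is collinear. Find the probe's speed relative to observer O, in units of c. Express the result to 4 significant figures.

Compose velocities in two stages. Stage 1 (into S'): u₁ = (0.679+0.763)/(1+0.679×0.763) = 0.94989.
Stage 2 (into S): u = (0.94989+0.692)/(1+0.94989×0.692) = 0.99069, so the speed is 0.9907c.

0.9907c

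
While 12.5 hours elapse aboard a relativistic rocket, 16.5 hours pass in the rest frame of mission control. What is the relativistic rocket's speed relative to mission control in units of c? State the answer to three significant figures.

γ = Δt/Δτ = 16.5/12.5 = 1.32.
β = √(1 − 1/γ²) = √(1 − 0.573921) = √0.426079 = 0.653.

0.653c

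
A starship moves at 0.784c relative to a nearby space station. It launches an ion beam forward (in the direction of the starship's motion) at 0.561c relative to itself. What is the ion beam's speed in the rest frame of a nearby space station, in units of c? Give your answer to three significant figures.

Relativistic velocity addition: u = (u' + v)/(1 + u'v/c²), with u' = 0.561c and v = 0.784c.
Numerator: 0.561 + 0.784 = 1.345. Denominator: 1 + (0.561)(0.784) = 1.439824.
u = 1.345/1.439824 = 0.93414, so the speed is 0.934c.

0.934c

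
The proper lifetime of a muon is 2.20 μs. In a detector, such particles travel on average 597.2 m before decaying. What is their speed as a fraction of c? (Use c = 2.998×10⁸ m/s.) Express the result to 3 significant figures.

Lab distance = (lab lifetime)·v = γτ·βc, so βγ = d/(cτ) = 597.2/(2.998×10⁸ × 2.200×10^-6) = 0.90545.
With βγ = 0.90545: γ² = 1 + (βγ)² = 1.81984, and β = (βγ)/γ = 0.90545/1.34901 = 0.671.

0.671c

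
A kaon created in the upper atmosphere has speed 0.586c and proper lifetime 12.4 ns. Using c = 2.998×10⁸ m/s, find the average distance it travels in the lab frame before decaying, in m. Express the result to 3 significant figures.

2.69 m

Lorentz factor: γ = (1 − 0.343396)^(−1/2) = 1.2341.
Lab-frame lifetime: Δt = γτ = 1.2341 × 12.4 ns = 15.303 ns.
Distance: d = vΔt = 0.586 × 2.998×10⁸ m/s × 1.5303×10^-8 s = 2.69 m.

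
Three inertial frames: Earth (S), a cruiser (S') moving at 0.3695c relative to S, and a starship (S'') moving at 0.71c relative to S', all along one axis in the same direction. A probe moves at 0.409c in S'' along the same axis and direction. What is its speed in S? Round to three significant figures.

Compose velocities in two stages. Stage 1 (into S'): u₁ = (0.409+0.71)/(1+0.409×0.71) = 0.86718.
Stage 2 (into S): u = (0.86718+0.3695)/(1+0.86718×0.3695) = 0.93658, so the speed is 0.937c.

0.937c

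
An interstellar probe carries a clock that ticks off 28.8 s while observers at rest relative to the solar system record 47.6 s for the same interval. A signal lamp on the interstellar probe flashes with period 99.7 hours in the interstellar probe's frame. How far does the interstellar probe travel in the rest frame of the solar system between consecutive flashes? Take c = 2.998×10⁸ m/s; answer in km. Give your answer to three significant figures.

γ = Δt/Δτ = 47.6/28.8 = 1.65278.
β = √(1 − 1/γ²) = 0.79619. Lab-frame period = γτ = 1.65278×99.7 hours = 164.78 hours. Distance = βc × γτ = 0.79619 × 2.998×10⁸ m/s × 593208 s = 1.4160×10^14 m = 1.42×10^11 km.

1.42×10^11 km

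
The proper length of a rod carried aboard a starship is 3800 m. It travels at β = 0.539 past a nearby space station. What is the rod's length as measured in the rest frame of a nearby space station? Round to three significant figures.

3200 m

With β = 0.539, γ = 1/√(1 − 0.539²) = 1/√0.709479 = 1.1872.
Length contraction: L = L₀/γ = 3800/1.1872 = 3200 m.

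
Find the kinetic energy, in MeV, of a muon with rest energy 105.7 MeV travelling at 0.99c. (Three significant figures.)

With β = 0.99, γ = 1/√(1 − 0.99²) = 1/√0.0199 = 7.0888.
Kinetic energy: K = (γ − 1)mc² = (7.0888 − 1) × 105.7 MeV = 6.0888 × 105.7 = 644 MeV.

644 MeV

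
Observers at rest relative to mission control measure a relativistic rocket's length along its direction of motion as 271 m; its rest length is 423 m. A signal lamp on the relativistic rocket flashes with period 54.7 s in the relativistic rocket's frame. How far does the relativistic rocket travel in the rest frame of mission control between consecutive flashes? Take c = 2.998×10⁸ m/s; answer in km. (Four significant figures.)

From L = L₀/γ: γ = 423/271 = 1.56089.
β = √(1 − 1/γ²) = 0.76782. Lab-frame period = γτ = 1.56089×54.7 s = 85.381 s. Distance = βc × γτ = 0.76782 × 2.998×10⁸ m/s × 85.381 s = 1.9654×10^10 m = 1.965×10^7 km.

1.965×10^7 km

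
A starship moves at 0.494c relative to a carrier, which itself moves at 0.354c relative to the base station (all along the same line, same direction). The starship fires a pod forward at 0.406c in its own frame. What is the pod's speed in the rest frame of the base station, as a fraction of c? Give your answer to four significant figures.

0.8722c

Apply u = (u'+v)/(1+u'v) twice. Pod in the carrier frame: (0.406+0.494)/(1+0.406·0.494) = 0.9/1.200564 = 0.74965c.
That velocity, transformed to the rest frame of the base station: (0.74965+0.354)/(1+0.74965·0.354) = 1.10365/1.2653761 = 0.87219c.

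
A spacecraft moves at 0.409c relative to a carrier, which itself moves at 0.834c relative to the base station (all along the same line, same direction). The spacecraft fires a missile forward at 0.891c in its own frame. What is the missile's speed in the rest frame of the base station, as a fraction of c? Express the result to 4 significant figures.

0.9956c

Compose velocities in two stages. Stage 1 (into S'): u₁ = (0.891+0.409)/(1+0.891×0.409) = 0.95279.
Stage 2 (into S): u = (0.95279+0.834)/(1+0.95279×0.834) = 0.99563, so the speed is 0.9956c.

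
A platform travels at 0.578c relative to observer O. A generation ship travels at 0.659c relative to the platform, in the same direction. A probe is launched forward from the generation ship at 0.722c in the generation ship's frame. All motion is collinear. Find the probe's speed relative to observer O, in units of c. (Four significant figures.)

First combine the probe and generation ship (S''→S'): u₁ = (0.722 + 0.659)/(1 + 0.722×0.659) = 1.381/1.475798 = 0.93576.
Then combine with the platform (S'→S): u = (0.93576 + 0.578)/(1 + 0.93576×0.578) = 1.51376/1.54086928 = 0.98241.

0.9824c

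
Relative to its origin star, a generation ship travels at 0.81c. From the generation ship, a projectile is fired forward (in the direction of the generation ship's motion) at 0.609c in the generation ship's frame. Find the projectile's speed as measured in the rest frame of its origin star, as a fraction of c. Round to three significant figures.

0.950c

Relativistic velocity addition: u = (u' + v)/(1 + u'v/c²), with u' = 0.609c and v = 0.81c.
Numerator: 0.609 + 0.81 = 1.419. Denominator: 1 + (0.609)(0.81) = 1.49329.
u = 1.419/1.49329 = 0.95025, so the speed is 0.950c.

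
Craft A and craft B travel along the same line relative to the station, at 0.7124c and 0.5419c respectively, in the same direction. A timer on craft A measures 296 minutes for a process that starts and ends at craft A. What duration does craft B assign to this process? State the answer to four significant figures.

Transform craft A's velocity into craft B's frame: (0.7124 − 0.5419)/(1 − 0.7124·0.5419) = 0.1705/0.61395044, so the relative speed is 0.27771c.
At |u| = 0.27771c, γ = (1 − 0.0771228)^(−1/2) = 1.0409.
Craft A's interval is proper; time dilation gives Δt_B = γΔτ = 1.0409 × 296 minutes = 308.1 minutes.

308.1 minutes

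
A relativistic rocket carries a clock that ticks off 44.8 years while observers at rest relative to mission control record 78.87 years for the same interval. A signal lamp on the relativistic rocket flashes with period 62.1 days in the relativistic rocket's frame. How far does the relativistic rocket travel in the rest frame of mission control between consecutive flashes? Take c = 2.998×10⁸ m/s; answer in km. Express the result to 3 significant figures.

2.33×10^12 km

γ = Δt/Δτ = 78.87/44.8 = 1.76049.
β = √(1 − 1/γ²) = 0.82301. Lab-frame period = γτ = 1.76049×62.1 days = 109.33 days. Distance = βc × γτ = 0.82301 × 2.998×10⁸ m/s × 9446112 s = 2.3307×10^15 m = 2.33×10^12 km.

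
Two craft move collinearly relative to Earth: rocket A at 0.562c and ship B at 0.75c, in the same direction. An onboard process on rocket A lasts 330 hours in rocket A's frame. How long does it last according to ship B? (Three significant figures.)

349 hours

Transform rocket A's velocity into ship B's frame: (0.562 − 0.75)/(1 − 0.562·0.75) = −0.188/0.5785, so the relative speed is 0.32498c.
At |u| = 0.32498c, γ = (1 − 0.105612)^(−1/2) = 1.0574.
The clock on rocket A records proper time, so ship B measures Δt = γΔτ = 1.0574 × 330 = 349 hours.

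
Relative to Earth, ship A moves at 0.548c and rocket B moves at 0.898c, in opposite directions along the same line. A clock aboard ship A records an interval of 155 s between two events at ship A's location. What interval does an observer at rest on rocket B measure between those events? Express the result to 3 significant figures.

628 s

Speed of ship A in rocket B's frame: u = (v_A + v_B)/(1 + v_A v_B/c²) = (0.548 + 0.898)/(1 + 0.548×0.898) = 1.446/1.492104 = 0.9691; |u| = 0.9691c.
At |u| = 0.9691c, γ = (1 − 0.939155)^(−1/2) = 4.054.
The clock on ship A records proper time, so rocket B measures Δt = γΔτ = 4.054 × 155 = 628 s.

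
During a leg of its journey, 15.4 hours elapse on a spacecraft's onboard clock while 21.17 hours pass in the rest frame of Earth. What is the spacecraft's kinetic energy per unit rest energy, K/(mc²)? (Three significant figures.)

0.375

From Δt = γΔτ: γ = 21.17/15.4 = 1.37468.
Since K = (γ−1)mc², K/(mc²) = 1.37468 − 1 = 0.375.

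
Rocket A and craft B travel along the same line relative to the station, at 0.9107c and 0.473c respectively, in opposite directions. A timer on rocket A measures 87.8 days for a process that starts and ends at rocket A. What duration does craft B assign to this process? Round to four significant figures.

Speed of rocket A in craft B's frame: u = (v_A + v_B)/(1 + v_A v_B/c²) = (0.9107 + 0.473)/(1 + 0.9107×0.473) = 1.3837/1.4307611 = 0.96711; |u| = 0.96711c.
At |u| = 0.96711c, γ = (1 − 0.935302)^(−1/2) = 3.9315.
The clock on rocket A records proper time, so craft B measures Δt = γΔτ = 3.9315 × 87.8 = 345.2 days.

345.2 days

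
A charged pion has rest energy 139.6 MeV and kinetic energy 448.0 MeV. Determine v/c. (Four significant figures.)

γ = 1 + K/(mc²) = 1 + 448.0/139.6 = 4.2092.
β = √(1 − 1/γ²) = √(1 − 0.0564418) = √0.9435582 = 0.9714.

0.9714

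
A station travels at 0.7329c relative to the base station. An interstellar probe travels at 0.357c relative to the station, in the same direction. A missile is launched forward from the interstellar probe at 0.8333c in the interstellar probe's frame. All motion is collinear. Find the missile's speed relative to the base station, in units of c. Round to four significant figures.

0.9868c

Compose velocities in two stages. Stage 1 (into S'): u₁ = (0.8333+0.357)/(1+0.8333×0.357) = 0.91739.
Stage 2 (into S): u = (0.91739+0.7329)/(1+0.91739×0.7329) = 0.98681, so the speed is 0.9868c.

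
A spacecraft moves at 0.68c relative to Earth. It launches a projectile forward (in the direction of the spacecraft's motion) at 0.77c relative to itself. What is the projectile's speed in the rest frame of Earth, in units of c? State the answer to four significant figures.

0.9517c

Relativistic velocity addition: u = (u' + v)/(1 + u'v/c²), with u' = 0.77c and v = 0.68c.
Numerator: 0.77 + 0.68 = 1.45. Denominator: 1 + (0.77)(0.68) = 1.5236.
u = 1.45/1.5236 = 0.95169, so the speed is 0.9517c.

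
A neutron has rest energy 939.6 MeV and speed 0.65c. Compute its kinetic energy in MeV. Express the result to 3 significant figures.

β² = 0.4225, so γ = 1/√0.5775 = 1.3159.
Kinetic energy: K = (γ − 1)mc² = (1.3159 − 1) × 939.6 MeV = 0.3159 × 939.6 = 297 MeV.

297 MeV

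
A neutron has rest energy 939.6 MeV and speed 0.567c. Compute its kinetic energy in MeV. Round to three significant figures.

γ = 1/√(1 − β²) = 1/√(1 − 0.321489) = 1/√0.678511 = 1/0.823718 = 1.21401.
Kinetic energy: K = (γ − 1)mc² = (1.21401 − 1) × 939.6 MeV = 0.21401 × 939.6 = 201 MeV.

201 MeV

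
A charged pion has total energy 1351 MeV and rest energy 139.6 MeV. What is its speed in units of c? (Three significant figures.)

γ = E/(mc²) = 1351/139.6 = 9.6777.
β = √(1 − 1/γ²) = √(1 − 0.0106772) = √0.9893228 = 0.995.

0.995c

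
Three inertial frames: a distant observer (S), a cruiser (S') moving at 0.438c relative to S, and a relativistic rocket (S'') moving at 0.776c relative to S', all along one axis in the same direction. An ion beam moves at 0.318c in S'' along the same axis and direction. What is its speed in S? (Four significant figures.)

0.9503c

Apply u = (u'+v)/(1+u'v) twice. Ion beam in the cruiser frame: (0.318+0.776)/(1+0.318·0.776) = 1.094/1.246768 = 0.87747c.
That velocity, transformed to the rest frame of a distant observer: (0.87747+0.438)/(1+0.87747·0.438) = 1.31547/1.38433186 = 0.95026c.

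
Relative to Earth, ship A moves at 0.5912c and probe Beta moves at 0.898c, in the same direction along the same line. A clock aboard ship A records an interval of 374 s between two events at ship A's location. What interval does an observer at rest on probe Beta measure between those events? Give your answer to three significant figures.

Transform ship A's velocity into probe Beta's frame: (0.5912 − 0.898)/(1 − 0.5912·0.898) = −0.3068/0.4691024, so the relative speed is 0.65401c.
At |u| = 0.65401c, γ = (1 − 0.427729)^(−1/2) = 1.3219.
Ship A's interval is proper; time dilation gives Δt_B = γΔτ = 1.3219 × 374 s = 494 s.

494 s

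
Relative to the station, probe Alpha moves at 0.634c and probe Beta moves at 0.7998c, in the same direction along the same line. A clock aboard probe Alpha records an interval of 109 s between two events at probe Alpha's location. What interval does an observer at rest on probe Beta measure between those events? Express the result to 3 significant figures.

Transform probe Alpha's velocity into probe Beta's frame: (0.634 − 0.7998)/(1 − 0.634·0.7998) = −0.1658/0.4929268, so the relative speed is 0.33636c.
At |u| = 0.33636c, γ = (1 − 0.113138)^(−1/2) = 1.0619.
Probe Alpha's interval is proper; time dilation gives Δt_B = γΔτ = 1.0619 × 109 s = 116 s.

116 s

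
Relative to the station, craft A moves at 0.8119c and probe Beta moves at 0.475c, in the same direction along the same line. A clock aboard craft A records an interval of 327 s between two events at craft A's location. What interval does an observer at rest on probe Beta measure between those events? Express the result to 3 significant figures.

391 s

The velocity of craft A relative to probe Beta is (0.8119 − 0.475)c / (1 − 0.8119×0.475) = 0.54839c; relative speed 0.54839c.
γ for this relative speed: γ = 1/√(1 − 0.300732) = 1.1959.
Craft A's interval is proper; time dilation gives Δt_B = γΔτ = 1.1959 × 327 s = 391 s.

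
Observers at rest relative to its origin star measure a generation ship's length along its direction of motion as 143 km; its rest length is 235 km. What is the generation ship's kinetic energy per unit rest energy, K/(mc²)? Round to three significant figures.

0.643

From L = L₀/γ: γ = 235/143 = 1.64336.
K/(mc²) = γ − 1 = 1.64336 − 1 = 0.643.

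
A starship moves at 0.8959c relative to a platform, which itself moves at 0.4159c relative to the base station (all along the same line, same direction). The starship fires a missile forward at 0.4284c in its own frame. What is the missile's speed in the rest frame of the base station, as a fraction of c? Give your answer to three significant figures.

Compose velocities in two stages. Stage 1 (into S'): u₁ = (0.4284+0.8959)/(1+0.4284×0.8959) = 0.957.
Stage 2 (into S): u = (0.957+0.4159)/(1+0.957×0.4159) = 0.98203, so the speed is 0.982c.

0.982c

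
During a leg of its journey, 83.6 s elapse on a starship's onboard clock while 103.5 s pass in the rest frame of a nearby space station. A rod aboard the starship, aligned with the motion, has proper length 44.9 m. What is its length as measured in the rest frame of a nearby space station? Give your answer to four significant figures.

The time-dilation ratio gives γ = 103.5/83.6 = 1.23804.
L = L₀/γ = 44.9/1.23804 = 36.27 m.

36.27 m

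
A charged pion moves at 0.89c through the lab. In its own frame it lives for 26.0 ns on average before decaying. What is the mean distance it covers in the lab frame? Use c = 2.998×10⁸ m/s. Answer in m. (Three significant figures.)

γ = 1/√(1 − β²) = 1/√(1 − 0.7921) = 1/√0.2079 = 1/0.455961 = 2.1932.
Lab-frame lifetime: Δt = γτ = 2.1932 × 26.0 ns = 57.023 ns.
Distance: d = vΔt = 0.89 × 2.998×10⁸ m/s × 5.7023×10^-8 s = 15.2 m.

15.2 m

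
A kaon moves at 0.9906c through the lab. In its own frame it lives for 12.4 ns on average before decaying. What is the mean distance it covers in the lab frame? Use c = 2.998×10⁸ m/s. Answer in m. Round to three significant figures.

26.9 m

With β = 0.9906, γ = 1/√(1 − 0.9906²) = 1/√0.01871164 = 7.3104.
Lab-frame lifetime: Δt = γτ = 7.3104 × 12.4 ns = 90.649 ns.
Distance: d = vΔt = 0.9906 × 2.998×10⁸ m/s × 9.0649×10^-8 s = 26.9 m.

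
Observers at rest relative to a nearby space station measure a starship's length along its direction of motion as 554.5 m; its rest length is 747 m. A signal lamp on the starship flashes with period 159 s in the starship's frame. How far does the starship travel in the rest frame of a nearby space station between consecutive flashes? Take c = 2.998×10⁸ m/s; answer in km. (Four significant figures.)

Length contraction gives γ = L₀/L = 747/554.5 = 1.34716.
β = √(1 − 1/γ²) = 0.67007. Lab-frame period = γτ = 1.34716×159 s = 214.2 s. Distance = βc × γτ = 0.67007 × 2.998×10⁸ m/s × 214.2 s = 4.3030×10^10 m = 4.303×10^7 km.

4.303×10^7 km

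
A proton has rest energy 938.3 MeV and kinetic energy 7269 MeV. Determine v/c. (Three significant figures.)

K = (γ−1)mc², so γ = 1 + 7269/938.3 = 8.747.
Then v/c = √(1 − γ⁻²) = √(1 − 0.0130702) = √0.9869298 = 0.993.

0.993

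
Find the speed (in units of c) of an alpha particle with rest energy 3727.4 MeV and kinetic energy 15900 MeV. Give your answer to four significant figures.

0.9818c

K = (γ−1)mc², so γ = 1 + 15900/3727.4 = 5.2657.
Then v/c = √(1 − γ⁻²) = √(1 − 0.0360652) = √0.9639348 = 0.9818.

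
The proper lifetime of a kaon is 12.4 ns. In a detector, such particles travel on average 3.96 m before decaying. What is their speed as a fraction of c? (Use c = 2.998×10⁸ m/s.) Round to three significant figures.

0.729c

d = βγcτ ⇒ βγ = d/(cτ) = 3.960 m / (3.71752 m) = 1.0652.
β = (βγ)/√(1+(βγ)²) = 1.0652/√2.13465 = 0.729.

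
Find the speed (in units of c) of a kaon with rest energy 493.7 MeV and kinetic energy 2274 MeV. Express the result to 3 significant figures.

K = (γ−1)mc², so γ = 1 + 2274/493.7 = 5.606.
Then v/c = √(1 − γ⁻²) = √(1 − 0.0318195) = √0.9681805 = 0.984.

0.984c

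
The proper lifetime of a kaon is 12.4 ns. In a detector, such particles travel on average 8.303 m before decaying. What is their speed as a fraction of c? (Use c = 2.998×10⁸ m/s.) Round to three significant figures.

Lab distance = (lab lifetime)·v = γτ·βc, so βγ = d/(cτ) = 8.303/(2.998×10⁸ × 1.240×10^-8) = 2.2335.
With βγ = 2.2335: γ² = 1 + (βγ)² = 5.98852, and β = (βγ)/γ = 2.2335/2.44715 = 0.913.

0.913c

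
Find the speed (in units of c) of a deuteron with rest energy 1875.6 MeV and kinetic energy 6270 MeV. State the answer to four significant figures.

0.9731c

K = (γ−1)mc², so γ = 1 + 6270/1875.6 = 4.3429.
Then v/c = √(1 − γ⁻²) = √(1 − 0.0530201) = √0.9469799 = 0.9731.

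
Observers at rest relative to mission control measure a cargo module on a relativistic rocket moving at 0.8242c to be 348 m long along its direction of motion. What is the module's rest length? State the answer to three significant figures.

615 m

γ = 1/√(1 − β²) = 1/√(1 − 0.67930564) = 1/√0.32069436 = 1/0.566299 = 1.7659.
Proper length: L₀ = γ·L = 1.7659 × 348 = 615 m.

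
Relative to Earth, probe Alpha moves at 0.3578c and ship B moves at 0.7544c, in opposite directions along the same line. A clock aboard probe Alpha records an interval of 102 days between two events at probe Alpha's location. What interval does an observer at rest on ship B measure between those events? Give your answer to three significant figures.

The velocity of probe Alpha relative to ship B is (0.3578 + 0.7544)c / (1 + 0.3578×0.7544) = 0.8758c; relative speed 0.8758c.
At |u| = 0.8758c, γ = (1 − 0.767026)^(−1/2) = 2.0718.
Probe Alpha's interval is proper; time dilation gives Δt_B = γΔτ = 2.0718 × 102 days = 211 days.

211 days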